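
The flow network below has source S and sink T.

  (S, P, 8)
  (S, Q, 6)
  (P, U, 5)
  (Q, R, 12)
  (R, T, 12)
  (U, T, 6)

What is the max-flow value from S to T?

11

Augment S→P→U→T: bottleneck 5, flow now 5.
Augment S→Q→R→T: bottleneck 6, flow now 11.
No augmenting path remains; maximum flow = 11.
In the residual graph, reachable from S: {S, P}.
Min-cut edges: S→Q (6), P→U (5); capacity 6 + 5 = 11.
This cut is saturated, so no flow can exceed 11.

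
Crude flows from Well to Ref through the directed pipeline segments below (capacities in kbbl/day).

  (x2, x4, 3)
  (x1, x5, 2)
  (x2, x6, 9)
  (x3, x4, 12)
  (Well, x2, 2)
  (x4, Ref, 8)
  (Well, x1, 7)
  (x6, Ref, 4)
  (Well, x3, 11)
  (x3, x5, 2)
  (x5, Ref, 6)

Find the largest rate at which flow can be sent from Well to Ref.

14

Augment Well→x1→x5→Ref: bottleneck 2, flow now 2.
Augment Well→x2→x4→Ref: bottleneck 2, flow now 4.
Augment Well→x3→x4→Ref: bottleneck 6, flow now 10.
Augment Well→x3→x5→Ref: bottleneck 2, flow now 12.
Augment Well→x3→x4→x2→x6→Ref: bottleneck 2, flow now 14. (uses reverse residual edge)
No augmenting path remains; maximum flow = 14.
In the residual graph, reachable from Well: {Well, x1, x3, x4}.
Min-cut edges: Well→x2 (2), x1→x5 (2), x3→x5 (2), x4→Ref (8); capacity 2 + 2 + 2 + 8 = 14.
This cut is saturated, so no flow can exceed 14.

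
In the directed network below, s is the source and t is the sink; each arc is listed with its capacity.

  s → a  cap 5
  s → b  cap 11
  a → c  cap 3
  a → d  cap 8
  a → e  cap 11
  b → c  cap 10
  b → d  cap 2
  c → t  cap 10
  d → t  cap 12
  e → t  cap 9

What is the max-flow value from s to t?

Augment s→a→c→t: bottleneck 3, flow now 3.
Augment s→a→d→t: bottleneck 2, flow now 5.
Augment s→b→c→t: bottleneck 7, flow now 12.
Augment s→b→d→t: bottleneck 2, flow now 14.
Augment s→b→c→a→d→t: bottleneck 2, flow now 16. (uses reverse residual edge)
No augmenting path remains; maximum flow = 16.
In the residual graph, reachable from s: {s}.
Min-cut edges: s→a (5), s→b (11); capacity 5 + 11 = 16.
This cut is saturated, so no flow can exceed 16.

16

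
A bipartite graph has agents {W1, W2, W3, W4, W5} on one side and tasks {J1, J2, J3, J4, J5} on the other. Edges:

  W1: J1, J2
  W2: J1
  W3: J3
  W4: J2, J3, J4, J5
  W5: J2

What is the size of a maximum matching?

Unit-capacity flow: source→left, listed edges, right→sink; max matching = max flow.
Augmenting path W1→J1 (+1); matched 1.
Augmenting path W3→J3 (+1); matched 2.
Augmenting path W4→J2 (+1); matched 3.
Augmenting path W5→J2→W4→J4 (+1); matched 4.
No augmenting path remains; maximum matching = 4.
König certificate: {W3, W4, J1, J2} is a vertex cover of size 4 (every listed pair touches it), so no matching can be larger.

4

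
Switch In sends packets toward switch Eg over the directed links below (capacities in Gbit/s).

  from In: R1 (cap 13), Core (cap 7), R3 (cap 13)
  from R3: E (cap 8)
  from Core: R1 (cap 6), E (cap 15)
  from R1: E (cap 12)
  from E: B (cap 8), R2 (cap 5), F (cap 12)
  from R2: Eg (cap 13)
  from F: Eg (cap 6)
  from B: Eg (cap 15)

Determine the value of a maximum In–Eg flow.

19

Augment In→R3→E→R2→Eg: bottleneck 5, flow now 5.
Augment In→R3→E→F→Eg: bottleneck 3, flow now 8.
Augment In→Core→E→F→Eg: bottleneck 3, flow now 11.
Augment In→Core→E→B→Eg: bottleneck 4, flow now 15.
Augment In→R1→E→B→Eg: bottleneck 4, flow now 19.
No augmenting path remains; maximum flow = 19.
In the residual graph, reachable from In: {In, R3, Core, R1, E, F}.
Min-cut edges: E→R2 (5), E→B (8), F→Eg (6); capacity 5 + 8 + 6 = 19.
This cut is saturated, so no flow can exceed 19.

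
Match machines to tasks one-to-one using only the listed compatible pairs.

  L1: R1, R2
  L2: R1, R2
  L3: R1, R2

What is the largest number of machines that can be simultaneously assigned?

2

Unit-capacity flow: source→left, listed edges, right→sink; max matching = max flow.
Augmenting path L1→R1 (+1); matched 1.
Augmenting path L2→R2 (+1); matched 2.
No augmenting path remains; maximum matching = 2.
König certificate: {R1, R2} is a vertex cover of size 2 (every listed pair touches it), so no matching can be larger.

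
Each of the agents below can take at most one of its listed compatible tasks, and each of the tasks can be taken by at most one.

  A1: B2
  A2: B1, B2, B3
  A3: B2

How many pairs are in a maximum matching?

2

Unit-capacity flow: source→left, listed edges, right→sink; max matching = max flow.
Augmenting path A1→B2 (+1); matched 1.
Augmenting path A2→B1 (+1); matched 2.
No augmenting path remains; maximum matching = 2.
König certificate: {A2, B2} is a vertex cover of size 2 (every listed pair touches it), so no matching can be larger.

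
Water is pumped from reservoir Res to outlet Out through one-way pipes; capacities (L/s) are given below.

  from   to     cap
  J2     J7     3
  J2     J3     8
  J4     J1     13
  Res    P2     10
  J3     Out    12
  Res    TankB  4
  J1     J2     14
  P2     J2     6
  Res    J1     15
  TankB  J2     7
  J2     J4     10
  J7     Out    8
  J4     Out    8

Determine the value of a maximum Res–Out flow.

19

Augment Res→J1→J2→J3→Out: bottleneck 8, flow now 8.
Augment Res→J1→J2→J4→Out: bottleneck 6, flow now 14.
Augment Res→TankB→J2→J4→Out: bottleneck 2, flow now 16.
Augment Res→TankB→J2→J7→Out: bottleneck 2, flow now 18.
Augment Res→P2→J2→J7→Out: bottleneck 1, flow now 19.
No augmenting path remains; maximum flow = 19.
In the residual graph, reachable from Res: {Res, J1, TankB, P2, J2, J4}.
Min-cut edges: J2→J3 (8), J2→J7 (3), J4→Out (8); capacity 8 + 3 + 8 = 19.
This cut is saturated, so no flow can exceed 19.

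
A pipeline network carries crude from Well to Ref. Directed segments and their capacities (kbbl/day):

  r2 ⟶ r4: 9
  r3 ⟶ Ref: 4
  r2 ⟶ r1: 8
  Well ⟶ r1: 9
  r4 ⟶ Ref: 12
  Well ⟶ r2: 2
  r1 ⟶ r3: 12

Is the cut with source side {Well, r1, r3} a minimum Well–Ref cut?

Yes — it is a minimum cut (capacity 6).

Given cut capacity: 2 + 4 = 6.
Augment Well→r1→r3→Ref: bottleneck 4, flow now 4.
Augment Well→r2→r4→Ref: bottleneck 2, flow now 6.
No augmenting path remains; maximum flow = 6.
Cut capacity 6 equals the max flow, so it is a minimum cut.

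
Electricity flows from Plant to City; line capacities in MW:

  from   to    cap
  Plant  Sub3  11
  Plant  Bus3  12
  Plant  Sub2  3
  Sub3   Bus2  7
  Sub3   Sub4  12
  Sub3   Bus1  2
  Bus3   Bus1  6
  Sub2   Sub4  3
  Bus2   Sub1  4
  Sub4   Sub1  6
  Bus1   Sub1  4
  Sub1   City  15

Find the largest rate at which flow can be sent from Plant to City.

Augment Plant→Sub3→Bus2→Sub1→City: bottleneck 4, flow now 4.
Augment Plant→Sub3→Sub4→Sub1→City: bottleneck 6, flow now 10.
Augment Plant→Sub3→Bus1→Sub1→City: bottleneck 1, flow now 11.
Augment Plant→Bus3→Bus1→Sub1→City: bottleneck 3, flow now 14.
No augmenting path remains; maximum flow = 14.
In the residual graph, reachable from Plant: {Plant, Sub3, Bus3, Sub2, Bus2, Sub4, Bus1}.
Min-cut edges: Bus2→Sub1 (4), Sub4→Sub1 (6), Bus1→Sub1 (4); capacity 4 + 6 + 4 = 14.
This cut is saturated, so no flow can exceed 14.

14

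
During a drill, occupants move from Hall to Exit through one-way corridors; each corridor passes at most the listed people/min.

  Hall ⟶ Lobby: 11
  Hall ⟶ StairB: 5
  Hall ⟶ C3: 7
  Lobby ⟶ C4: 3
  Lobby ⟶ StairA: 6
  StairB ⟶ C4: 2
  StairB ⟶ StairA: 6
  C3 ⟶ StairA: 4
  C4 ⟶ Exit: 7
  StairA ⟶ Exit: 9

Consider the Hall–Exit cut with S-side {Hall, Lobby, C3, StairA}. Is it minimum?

Given cut capacity: 5 + 3 + 9 = 17.
Augment Hall→Lobby→C4→Exit: bottleneck 3, flow now 3.
Augment Hall→Lobby→StairA→Exit: bottleneck 6, flow now 9.
Augment Hall→StairB→C4→Exit: bottleneck 2, flow now 11.
Augment Hall→StairB→StairA→Exit: bottleneck 3, flow now 14.
No augmenting path remains; maximum flow = 14.
In the residual graph, reachable from Hall: {Hall, Lobby, StairB, C3, StairA}.
Min-cut edges: Lobby→C4 (3), StairB→C4 (2), StairA→Exit (9); capacity 3 + 2 + 9 = 14.
Cut capacity 17 exceeds the max flow 14, so it is not minimum.

No — its capacity is 17, but the minimum cut has capacity 14.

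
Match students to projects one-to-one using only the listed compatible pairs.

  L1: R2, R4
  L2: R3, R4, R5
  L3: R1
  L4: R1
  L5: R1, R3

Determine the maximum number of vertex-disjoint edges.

4

Unit-capacity flow: source→left, listed edges, right→sink; max matching = max flow.
Augmenting path L1→R2 (+1); matched 1.
Augmenting path L2→R3 (+1); matched 2.
Augmenting path L3→R1 (+1); matched 3.
Augmenting path L5→R3→L2→R4 (+1); matched 4.
No augmenting path remains; maximum matching = 4.
König certificate: {L1, L2, L5, R1} is a vertex cover of size 4 (every listed pair touches it), so no matching can be larger.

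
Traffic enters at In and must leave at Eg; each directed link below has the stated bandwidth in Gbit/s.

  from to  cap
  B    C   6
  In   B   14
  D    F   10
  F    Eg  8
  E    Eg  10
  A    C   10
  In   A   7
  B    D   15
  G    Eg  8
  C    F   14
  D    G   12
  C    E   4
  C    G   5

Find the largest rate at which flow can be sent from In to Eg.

Augment In→A→C→E→Eg: bottleneck 4, flow now 4.
Augment In→A→C→F→Eg: bottleneck 3, flow now 7.
Augment In→B→C→F→Eg: bottleneck 5, flow now 12.
Augment In→B→C→G→Eg: bottleneck 1, flow now 13.
Augment In→B→D→G→Eg: bottleneck 7, flow now 20.
No augmenting path remains; maximum flow = 20.
In the residual graph, reachable from In: {In, A, B, C, D, F, G}.
Min-cut edges: C→E (4), F→Eg (8), G→Eg (8); capacity 4 + 8 + 8 = 20.
This cut is saturated, so no flow can exceed 20.

20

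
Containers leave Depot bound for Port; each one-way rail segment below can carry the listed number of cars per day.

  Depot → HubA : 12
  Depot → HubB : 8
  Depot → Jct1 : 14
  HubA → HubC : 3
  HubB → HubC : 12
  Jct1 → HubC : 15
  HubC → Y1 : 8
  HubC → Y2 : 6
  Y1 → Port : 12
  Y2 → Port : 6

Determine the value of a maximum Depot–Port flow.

Augment Depot→HubA→HubC→Y1→Port: bottleneck 3, flow now 3.
Augment Depot→HubB→HubC→Y1→Port: bottleneck 5, flow now 8.
Augment Depot→HubB→HubC→Y2→Port: bottleneck 3, flow now 11.
Augment Depot→Jct1→HubC→Y2→Port: bottleneck 3, flow now 14.
No augmenting path remains; maximum flow = 14.
In the residual graph, reachable from Depot: {Depot, HubA, HubB, Jct1, HubC}.
Min-cut edges: HubC→Y1 (8), HubC→Y2 (6); capacity 8 + 6 = 14.
This cut is saturated, so no flow can exceed 14.

14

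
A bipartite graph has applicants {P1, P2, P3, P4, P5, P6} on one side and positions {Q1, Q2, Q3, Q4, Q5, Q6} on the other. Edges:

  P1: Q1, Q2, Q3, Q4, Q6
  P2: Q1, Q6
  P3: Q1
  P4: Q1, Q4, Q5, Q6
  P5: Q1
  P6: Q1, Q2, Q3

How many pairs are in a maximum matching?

Unit-capacity flow: source→left, listed edges, right→sink; max matching = max flow.
Augmenting path P1→Q1 (+1); matched 1.
Augmenting path P2→Q6 (+1); matched 2.
Augmenting path P4→Q4 (+1); matched 3.
Augmenting path P6→Q2 (+1); matched 4.
Augmenting path P3→Q1→P1→Q3 (+1); matched 5.
No augmenting path remains; maximum matching = 5.
König certificate: {P1, P2, P4, P6, Q1} is a vertex cover of size 5 (every listed pair touches it), so no matching can be larger.

5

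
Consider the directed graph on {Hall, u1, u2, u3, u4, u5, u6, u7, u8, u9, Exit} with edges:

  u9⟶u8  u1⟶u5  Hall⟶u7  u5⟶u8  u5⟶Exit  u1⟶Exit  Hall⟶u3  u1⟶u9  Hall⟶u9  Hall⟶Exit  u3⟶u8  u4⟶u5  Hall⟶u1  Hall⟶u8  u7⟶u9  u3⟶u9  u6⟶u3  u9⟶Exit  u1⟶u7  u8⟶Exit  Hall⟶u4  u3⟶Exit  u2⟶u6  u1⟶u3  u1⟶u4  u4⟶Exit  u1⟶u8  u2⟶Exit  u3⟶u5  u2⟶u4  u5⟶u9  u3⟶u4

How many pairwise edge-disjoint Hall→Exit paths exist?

Assign every edge capacity 1; by Menger, the answer equals the max flow.
Path Hall→Exit (+1); total 1.
Path Hall→u1→Exit (+1); total 2.
Path Hall→u3→Exit (+1); total 3.
Path Hall→u4→Exit (+1); total 4.
Path Hall→u8→Exit (+1); total 5.
Path Hall→u9→Exit (+1); total 6.
No residual Hall→Exit path; max flow = 6.
Certifying cut of size 6: {Hall→Exit, Hall→u1, Hall→u3, Hall→u4, u8→Exit, u9→Exit}.

6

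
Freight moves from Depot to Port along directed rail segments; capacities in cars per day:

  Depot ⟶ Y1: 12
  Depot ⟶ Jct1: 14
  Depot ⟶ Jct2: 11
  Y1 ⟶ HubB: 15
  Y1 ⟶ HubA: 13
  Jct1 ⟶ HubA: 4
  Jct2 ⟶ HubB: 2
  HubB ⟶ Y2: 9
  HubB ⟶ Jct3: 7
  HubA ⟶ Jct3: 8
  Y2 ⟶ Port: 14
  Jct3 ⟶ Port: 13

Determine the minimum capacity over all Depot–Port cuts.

18

Augment Depot→Y1→HubB→Y2→Port: bottleneck 9, flow now 9.
Augment Depot→Y1→HubB→Jct3→Port: bottleneck 3, flow now 12.
Augment Depot→Jct1→HubA→Jct3→Port: bottleneck 4, flow now 16.
Augment Depot→Jct2→HubB→Jct3→Port: bottleneck 2, flow now 18.
No augmenting path remains; maximum flow = 18.
By max-flow min-cut, the minimum cut capacity equals the max flow.
In the residual graph, reachable from Depot: {Depot, Jct1, Jct2}.
Min-cut edges: Depot→Y1 (12), Jct1→HubA (4), Jct2→HubB (2); capacity 12 + 4 + 2 = 18.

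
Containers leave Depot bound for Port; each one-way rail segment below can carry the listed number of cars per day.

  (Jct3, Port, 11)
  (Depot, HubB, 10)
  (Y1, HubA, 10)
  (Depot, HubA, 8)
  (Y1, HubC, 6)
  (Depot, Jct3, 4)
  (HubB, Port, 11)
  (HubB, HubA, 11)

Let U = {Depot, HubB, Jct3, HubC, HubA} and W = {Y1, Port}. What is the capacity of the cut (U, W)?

22

Edges leaving {Depot, HubB, Jct3, HubC, HubA}: HubB→Port (11), Jct3→Port (11).
Cut capacity = 11 + 11 = 22.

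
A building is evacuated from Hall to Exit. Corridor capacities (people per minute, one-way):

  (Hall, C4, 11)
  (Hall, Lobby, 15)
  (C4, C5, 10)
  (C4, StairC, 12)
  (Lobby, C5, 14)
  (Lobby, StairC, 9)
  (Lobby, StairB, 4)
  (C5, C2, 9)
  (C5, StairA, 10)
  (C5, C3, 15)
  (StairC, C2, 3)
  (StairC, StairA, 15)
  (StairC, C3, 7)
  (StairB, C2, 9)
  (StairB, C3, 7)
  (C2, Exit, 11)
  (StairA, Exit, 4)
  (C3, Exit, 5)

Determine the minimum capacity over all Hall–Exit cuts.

Augment Hall→C4→C5→C2→Exit: bottleneck 9, flow now 9.
Augment Hall→C4→C5→StairA→Exit: bottleneck 1, flow now 10.
Augment Hall→C4→StairC→C2→Exit: bottleneck 1, flow now 11.
Augment Hall→Lobby→C5→StairA→Exit: bottleneck 3, flow now 14.
Augment Hall→Lobby→C5→C3→Exit: bottleneck 5, flow now 19.
Augment Hall→Lobby→StairC→C2→Exit: bottleneck 1, flow now 20.
No augmenting path remains; maximum flow = 20.
By max-flow min-cut, the minimum cut capacity equals the max flow.
In the residual graph, reachable from Hall: {Hall, C4, Lobby, C5, StairC, StairB, C2, StairA, C3}.
Min-cut edges: C2→Exit (11), StairA→Exit (4), C3→Exit (5); capacity 11 + 4 + 5 = 20.

20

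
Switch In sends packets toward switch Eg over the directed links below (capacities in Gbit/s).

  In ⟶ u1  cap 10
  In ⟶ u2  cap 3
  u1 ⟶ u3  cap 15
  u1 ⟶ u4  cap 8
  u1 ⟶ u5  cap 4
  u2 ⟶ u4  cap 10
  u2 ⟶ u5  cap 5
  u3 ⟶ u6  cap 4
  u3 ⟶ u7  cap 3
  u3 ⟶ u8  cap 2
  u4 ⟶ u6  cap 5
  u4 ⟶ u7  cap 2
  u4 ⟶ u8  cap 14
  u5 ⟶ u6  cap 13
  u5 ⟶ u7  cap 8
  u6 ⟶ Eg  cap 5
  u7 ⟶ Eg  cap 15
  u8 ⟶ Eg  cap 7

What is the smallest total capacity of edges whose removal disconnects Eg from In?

13

Augment In→u1→u3→u6→Eg: bottleneck 4, flow now 4.
Augment In→u1→u3→u7→Eg: bottleneck 3, flow now 7.
Augment In→u1→u3→u8→Eg: bottleneck 2, flow now 9.
Augment In→u1→u4→u6→Eg: bottleneck 1, flow now 10.
Augment In→u2→u4→u7→Eg: bottleneck 2, flow now 12.
Augment In→u2→u4→u8→Eg: bottleneck 1, flow now 13.
No augmenting path remains; maximum flow = 13.
By max-flow min-cut, the minimum cut capacity equals the max flow.
In the residual graph, reachable from In: {In}.
Min-cut edges: In→u1 (10), In→u2 (3); capacity 10 + 3 = 13.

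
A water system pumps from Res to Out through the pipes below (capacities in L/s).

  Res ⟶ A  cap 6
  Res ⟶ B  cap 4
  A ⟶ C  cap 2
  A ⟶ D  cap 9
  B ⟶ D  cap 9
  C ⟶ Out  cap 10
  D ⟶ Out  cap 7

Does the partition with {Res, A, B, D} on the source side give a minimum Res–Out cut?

Given cut capacity: 2 + 7 = 9.
Augment Res→A→C→Out: bottleneck 2, flow now 2.
Augment Res→A→D→Out: bottleneck 4, flow now 6.
Augment Res→B→D→Out: bottleneck 3, flow now 9.
No augmenting path remains; maximum flow = 9.
Cut capacity 9 equals the max flow, so it is a minimum cut.

Yes — it is a minimum cut (capacity 9).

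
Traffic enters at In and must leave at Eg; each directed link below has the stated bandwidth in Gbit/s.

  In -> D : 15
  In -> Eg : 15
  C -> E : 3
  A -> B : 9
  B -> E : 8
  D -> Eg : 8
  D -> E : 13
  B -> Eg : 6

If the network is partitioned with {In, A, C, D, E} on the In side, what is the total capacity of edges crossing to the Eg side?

Edges leaving {In, A, C, D, E}: In→Eg (15), A→B (9), D→Eg (8).
Cut capacity = 15 + 9 + 8 = 32.

32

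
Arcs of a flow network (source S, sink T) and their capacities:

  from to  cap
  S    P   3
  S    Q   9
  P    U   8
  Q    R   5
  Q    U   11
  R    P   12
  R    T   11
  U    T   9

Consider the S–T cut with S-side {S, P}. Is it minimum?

No — its capacity is 17, but the minimum cut has capacity 12.

Given cut capacity: 9 + 8 = 17.
Augment S→P→U→T: bottleneck 3, flow now 3.
Augment S→Q→R→T: bottleneck 5, flow now 8.
Augment S→Q→U→T: bottleneck 4, flow now 12.
No augmenting path remains; maximum flow = 12.
In the residual graph, reachable from S: {S}.
Min-cut edges: S→P (3), S→Q (9); capacity 3 + 9 = 12.
Cut capacity 17 exceeds the max flow 12, so it is not minimum.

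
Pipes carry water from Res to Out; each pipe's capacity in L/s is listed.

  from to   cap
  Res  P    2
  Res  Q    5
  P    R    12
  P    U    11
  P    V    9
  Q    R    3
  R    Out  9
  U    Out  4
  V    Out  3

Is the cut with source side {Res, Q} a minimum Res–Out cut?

Yes — it is a minimum cut (capacity 5).

Given cut capacity: 2 + 3 = 5.
Augment Res→P→R→Out: bottleneck 2, flow now 2.
Augment Res→Q→R→Out: bottleneck 3, flow now 5.
No augmenting path remains; maximum flow = 5.
Cut capacity 5 equals the max flow, so it is a minimum cut.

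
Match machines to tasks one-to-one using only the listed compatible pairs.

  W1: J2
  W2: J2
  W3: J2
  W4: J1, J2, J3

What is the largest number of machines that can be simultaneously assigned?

Unit-capacity flow: source→left, listed edges, right→sink; max matching = max flow.
Augmenting path W1→J2 (+1); matched 1.
Augmenting path W4→J1 (+1); matched 2.
No augmenting path remains; maximum matching = 2.
König certificate: {W4, J2} is a vertex cover of size 2 (every listed pair touches it), so no matching can be larger.

2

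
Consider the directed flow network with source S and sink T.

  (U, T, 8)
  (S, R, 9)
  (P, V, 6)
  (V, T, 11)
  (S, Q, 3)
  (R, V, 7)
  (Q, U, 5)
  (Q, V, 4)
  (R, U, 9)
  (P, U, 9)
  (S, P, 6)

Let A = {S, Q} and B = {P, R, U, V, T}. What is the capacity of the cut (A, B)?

24

Edges leaving {S, Q}: S→P (6), S→R (9), Q→U (5), Q→V (4).
Cut capacity = 6 + 9 + 5 + 4 = 24.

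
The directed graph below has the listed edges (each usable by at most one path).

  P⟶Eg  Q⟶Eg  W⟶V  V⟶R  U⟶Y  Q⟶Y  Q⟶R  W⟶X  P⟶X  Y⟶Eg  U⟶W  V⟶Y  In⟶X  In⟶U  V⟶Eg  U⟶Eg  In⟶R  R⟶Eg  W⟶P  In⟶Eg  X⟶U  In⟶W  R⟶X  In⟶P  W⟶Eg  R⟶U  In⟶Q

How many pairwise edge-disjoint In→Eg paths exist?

Assign every edge capacity 1; by Menger, the answer equals the max flow.
Path In→Eg (+1); total 1.
Path In→P→Eg (+1); total 2.
Path In→Q→Eg (+1); total 3.
Path In→R→Eg (+1); total 4.
Path In→U→Eg (+1); total 5.
Path In→W→Eg (+1); total 6.
Path In→X→U→Y→Eg (+1); total 7.
No residual In→Eg path; max flow = 7.
Certifying cut of size 7: {In→Eg, In→P, In→Q, In→R, In→U, In→W, In→X}.

7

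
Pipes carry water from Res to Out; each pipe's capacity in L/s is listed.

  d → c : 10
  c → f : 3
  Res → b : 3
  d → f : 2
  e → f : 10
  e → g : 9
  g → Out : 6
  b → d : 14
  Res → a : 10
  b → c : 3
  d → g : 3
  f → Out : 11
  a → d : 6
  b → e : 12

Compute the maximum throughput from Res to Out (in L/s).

Augment Res→a→d→f→Out: bottleneck 2, flow now 2.
Augment Res→a→d→g→Out: bottleneck 3, flow now 5.
Augment Res→b→c→f→Out: bottleneck 3, flow now 8.
Augment Res→a→d→c→b→e→f→Out: bottleneck 1, flow now 9. (uses reverse residual edge)
No augmenting path remains; maximum flow = 9.
In the residual graph, reachable from Res: {Res, a}.
Min-cut edges: Res→b (3), a→d (6); capacity 3 + 6 = 9.
This cut is saturated, so no flow can exceed 9.

9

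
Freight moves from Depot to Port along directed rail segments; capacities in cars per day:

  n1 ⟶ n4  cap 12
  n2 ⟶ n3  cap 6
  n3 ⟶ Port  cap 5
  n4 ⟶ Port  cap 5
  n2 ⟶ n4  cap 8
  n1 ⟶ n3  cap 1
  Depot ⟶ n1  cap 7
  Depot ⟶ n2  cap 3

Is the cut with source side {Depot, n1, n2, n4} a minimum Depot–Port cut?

Given cut capacity: 1 + 6 + 5 = 12.
Augment Depot→n1→n3→Port: bottleneck 1, flow now 1.
Augment Depot→n1→n4→Port: bottleneck 5, flow now 6.
Augment Depot→n2→n3→Port: bottleneck 3, flow now 9.
No augmenting path remains; maximum flow = 9.
In the residual graph, reachable from Depot: {Depot, n1, n4}.
Min-cut edges: Depot→n2 (3), n1→n3 (1), n4→Port (5); capacity 3 + 1 + 5 = 9.
Cut capacity 12 exceeds the max flow 9, so it is not minimum.

No — its capacity is 12, but the minimum cut has capacity 9.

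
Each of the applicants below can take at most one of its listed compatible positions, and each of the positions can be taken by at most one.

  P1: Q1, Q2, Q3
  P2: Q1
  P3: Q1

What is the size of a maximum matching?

2

Unit-capacity flow: source→left, listed edges, right→sink; max matching = max flow.
Augmenting path P1→Q1 (+1); matched 1.
Augmenting path P2→Q1→P1→Q2 (+1); matched 2.
No augmenting path remains; maximum matching = 2.
König certificate: {P1, Q1} is a vertex cover of size 2 (every listed pair touches it), so no matching can be larger.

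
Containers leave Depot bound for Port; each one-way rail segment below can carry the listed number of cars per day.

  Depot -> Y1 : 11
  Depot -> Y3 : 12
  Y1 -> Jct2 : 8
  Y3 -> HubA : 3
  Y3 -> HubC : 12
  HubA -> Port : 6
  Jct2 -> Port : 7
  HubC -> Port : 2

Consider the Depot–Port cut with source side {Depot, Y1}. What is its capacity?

20

Edges leaving {Depot, Y1}: Depot→Y3 (12), Y1→Jct2 (8).
Cut capacity = 12 + 8 = 20.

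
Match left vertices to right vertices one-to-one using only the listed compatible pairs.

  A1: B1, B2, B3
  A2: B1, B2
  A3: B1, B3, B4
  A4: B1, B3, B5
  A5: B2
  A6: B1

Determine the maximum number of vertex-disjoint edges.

Unit-capacity flow: source→left, listed edges, right→sink; max matching = max flow.
Augmenting path A1→B1 (+1); matched 1.
Augmenting path A2→B2 (+1); matched 2.
Augmenting path A3→B3 (+1); matched 3.
Augmenting path A4→B5 (+1); matched 4.
Augmenting path A6→B1→A1→B3→A3→B4 (+1); matched 5.
No augmenting path remains; maximum matching = 5.
König certificate: {A1, A3, A4, B1, B2} is a vertex cover of size 5 (every listed pair touches it), so no matching can be larger.

5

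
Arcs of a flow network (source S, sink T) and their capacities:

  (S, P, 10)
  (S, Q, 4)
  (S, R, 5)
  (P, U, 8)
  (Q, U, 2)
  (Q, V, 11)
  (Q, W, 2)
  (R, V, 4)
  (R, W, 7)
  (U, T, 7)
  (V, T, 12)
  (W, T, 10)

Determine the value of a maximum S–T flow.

16

Augment S→P→U→T: bottleneck 7, flow now 7.
Augment S→Q→V→T: bottleneck 4, flow now 11.
Augment S→R→V→T: bottleneck 4, flow now 15.
Augment S→R→W→T: bottleneck 1, flow now 16.
No augmenting path remains; maximum flow = 16.
In the residual graph, reachable from S: {S, P, U}.
Min-cut edges: S→Q (4), S→R (5), U→T (7); capacity 4 + 5 + 7 = 16.
This cut is saturated, so no flow can exceed 16.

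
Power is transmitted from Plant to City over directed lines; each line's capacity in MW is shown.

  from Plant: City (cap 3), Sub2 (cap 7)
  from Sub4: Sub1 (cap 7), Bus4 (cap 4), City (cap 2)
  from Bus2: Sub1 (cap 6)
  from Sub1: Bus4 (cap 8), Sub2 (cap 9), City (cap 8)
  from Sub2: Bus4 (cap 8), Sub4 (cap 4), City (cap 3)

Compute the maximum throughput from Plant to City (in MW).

10

Augment Plant→City: bottleneck 3, flow now 3.
Augment Plant→Sub2→City: bottleneck 3, flow now 6.
Augment Plant→Sub2→Sub4→City: bottleneck 2, flow now 8.
Augment Plant→Sub2→Sub4→Sub1→City: bottleneck 2, flow now 10.
No augmenting path remains; maximum flow = 10.
In the residual graph, reachable from Plant: {Plant}.
Min-cut edges: Plant→Sub2 (7), Plant→City (3); capacity 7 + 3 = 10.
This cut is saturated, so no flow can exceed 10.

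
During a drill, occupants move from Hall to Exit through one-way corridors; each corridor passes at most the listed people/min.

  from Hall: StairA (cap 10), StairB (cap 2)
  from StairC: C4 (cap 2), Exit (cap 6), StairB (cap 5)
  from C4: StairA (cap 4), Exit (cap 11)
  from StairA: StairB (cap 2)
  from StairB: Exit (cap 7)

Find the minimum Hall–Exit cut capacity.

4

Augment Hall→StairB→Exit: bottleneck 2, flow now 2.
Augment Hall→StairA→StairB→Exit: bottleneck 2, flow now 4.
No augmenting path remains; maximum flow = 4.
By max-flow min-cut, the minimum cut capacity equals the max flow.
In the residual graph, reachable from Hall: {Hall, StairA}.
Min-cut edges: Hall→StairB (2), StairA→StairB (2); capacity 2 + 2 = 4.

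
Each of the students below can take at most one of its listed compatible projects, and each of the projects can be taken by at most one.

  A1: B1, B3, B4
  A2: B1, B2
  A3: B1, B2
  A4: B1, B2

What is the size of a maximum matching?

Unit-capacity flow: source→left, listed edges, right→sink; max matching = max flow.
Augmenting path A1→B1 (+1); matched 1.
Augmenting path A2→B2 (+1); matched 2.
Augmenting path A3→B1→A1→B3 (+1); matched 3.
No augmenting path remains; maximum matching = 3.
König certificate: {A1, B1, B2} is a vertex cover of size 3 (every listed pair touches it), so no matching can be larger.

3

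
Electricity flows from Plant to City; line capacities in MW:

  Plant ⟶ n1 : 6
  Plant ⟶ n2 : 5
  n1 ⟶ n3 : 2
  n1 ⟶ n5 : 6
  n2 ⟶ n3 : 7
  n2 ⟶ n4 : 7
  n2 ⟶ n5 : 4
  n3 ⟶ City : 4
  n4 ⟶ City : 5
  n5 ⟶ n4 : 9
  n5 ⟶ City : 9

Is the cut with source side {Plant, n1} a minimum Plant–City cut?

Given cut capacity: 5 + 2 + 6 = 13.
Augment Plant→n1→n3→City: bottleneck 2, flow now 2.
Augment Plant→n1→n5→City: bottleneck 4, flow now 6.
Augment Plant→n2→n3→City: bottleneck 2, flow now 8.
Augment Plant→n2→n4→City: bottleneck 3, flow now 11.
No augmenting path remains; maximum flow = 11.
In the residual graph, reachable from Plant: {Plant}.
Min-cut edges: Plant→n1 (6), Plant→n2 (5); capacity 6 + 5 = 11.
Cut capacity 13 exceeds the max flow 11, so it is not minimum.

No — its capacity is 13, but the minimum cut has capacity 11.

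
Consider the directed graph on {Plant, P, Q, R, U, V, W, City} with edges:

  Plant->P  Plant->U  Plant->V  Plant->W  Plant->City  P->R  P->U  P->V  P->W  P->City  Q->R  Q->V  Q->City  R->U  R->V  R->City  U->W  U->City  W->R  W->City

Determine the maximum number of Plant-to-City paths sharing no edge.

Assign every edge capacity 1; by Menger, the answer equals the max flow.
Path Plant→City (+1); total 1.
Path Plant→P→City (+1); total 2.
Path Plant→U→City (+1); total 3.
Path Plant→W→City (+1); total 4.
No residual Plant→City path; max flow = 4.
Certifying cut of size 4: {Plant→City, Plant→P, Plant→U, Plant→W}.

4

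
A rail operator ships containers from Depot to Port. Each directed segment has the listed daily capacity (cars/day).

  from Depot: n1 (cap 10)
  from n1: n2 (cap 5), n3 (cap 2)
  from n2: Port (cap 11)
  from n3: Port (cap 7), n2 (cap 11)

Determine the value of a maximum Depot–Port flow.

7

Augment Depot→n1→n2→Port: bottleneck 5, flow now 5.
Augment Depot→n1→n3→Port: bottleneck 2, flow now 7.
No augmenting path remains; maximum flow = 7.
In the residual graph, reachable from Depot: {Depot, n1}.
Min-cut edges: n1→n2 (5), n1→n3 (2); capacity 5 + 2 = 7.
This cut is saturated, so no flow can exceed 7.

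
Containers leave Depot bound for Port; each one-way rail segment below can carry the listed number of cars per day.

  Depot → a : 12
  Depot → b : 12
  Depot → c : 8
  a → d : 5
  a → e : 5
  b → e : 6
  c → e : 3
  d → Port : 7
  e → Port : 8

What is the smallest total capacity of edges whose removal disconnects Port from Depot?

13

Augment Depot→a→d→Port: bottleneck 5, flow now 5.
Augment Depot→a→e→Port: bottleneck 5, flow now 10.
Augment Depot→b→e→Port: bottleneck 3, flow now 13.
No augmenting path remains; maximum flow = 13.
By max-flow min-cut, the minimum cut capacity equals the max flow.
In the residual graph, reachable from Depot: {Depot, a, b, c, e}.
Min-cut edges: a→d (5), e→Port (8); capacity 5 + 8 = 13.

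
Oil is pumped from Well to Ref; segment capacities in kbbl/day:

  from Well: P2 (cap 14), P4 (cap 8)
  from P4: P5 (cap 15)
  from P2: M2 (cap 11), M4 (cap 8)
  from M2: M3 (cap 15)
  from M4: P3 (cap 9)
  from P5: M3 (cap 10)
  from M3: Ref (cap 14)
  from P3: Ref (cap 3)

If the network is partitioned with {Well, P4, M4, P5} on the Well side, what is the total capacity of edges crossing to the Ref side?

33

Edges leaving {Well, P4, M4, P5}: Well→P2 (14), M4→P3 (9), P5→M3 (10).
Cut capacity = 14 + 9 + 10 = 33.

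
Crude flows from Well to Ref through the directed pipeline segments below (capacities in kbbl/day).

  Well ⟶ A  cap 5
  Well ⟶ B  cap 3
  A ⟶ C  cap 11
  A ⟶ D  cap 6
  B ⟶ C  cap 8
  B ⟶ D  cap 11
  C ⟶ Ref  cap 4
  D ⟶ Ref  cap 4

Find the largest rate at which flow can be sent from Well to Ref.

8

Augment Well→A→C→Ref: bottleneck 4, flow now 4.
Augment Well→A→D→Ref: bottleneck 1, flow now 5.
Augment Well→B→D→Ref: bottleneck 3, flow now 8.
No augmenting path remains; maximum flow = 8.
In the residual graph, reachable from Well: {Well}.
Min-cut edges: Well→A (5), Well→B (3); capacity 5 + 3 = 8.
This cut is saturated, so no flow can exceed 8.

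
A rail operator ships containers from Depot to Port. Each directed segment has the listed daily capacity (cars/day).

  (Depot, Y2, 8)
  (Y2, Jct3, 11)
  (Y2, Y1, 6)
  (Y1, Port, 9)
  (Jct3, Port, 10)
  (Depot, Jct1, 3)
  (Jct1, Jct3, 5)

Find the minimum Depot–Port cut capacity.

Augment Depot→Y2→Jct3→Port: bottleneck 8, flow now 8.
Augment Depot→Jct1→Jct3→Port: bottleneck 2, flow now 10.
Augment Depot→Jct1→Jct3→Y2→Y1→Port: bottleneck 1, flow now 11. (uses reverse residual edge)
No augmenting path remains; maximum flow = 11.
By max-flow min-cut, the minimum cut capacity equals the max flow.
In the residual graph, reachable from Depot: {Depot}.
Min-cut edges: Depot→Y2 (8), Depot→Jct1 (3); capacity 8 + 3 = 11.

11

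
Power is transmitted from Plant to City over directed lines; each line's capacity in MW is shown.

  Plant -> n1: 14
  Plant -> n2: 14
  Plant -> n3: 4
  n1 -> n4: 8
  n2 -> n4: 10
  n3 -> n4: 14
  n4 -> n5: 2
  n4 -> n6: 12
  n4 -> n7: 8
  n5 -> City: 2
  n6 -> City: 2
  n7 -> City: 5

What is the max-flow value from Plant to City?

Augment Plant→n1→n4→n5→City: bottleneck 2, flow now 2.
Augment Plant→n1→n4→n6→City: bottleneck 2, flow now 4.
Augment Plant→n1→n4→n7→City: bottleneck 4, flow now 8.
Augment Plant→n2→n4→n7→City: bottleneck 1, flow now 9.
No augmenting path remains; maximum flow = 9.
In the residual graph, reachable from Plant: {Plant, n1, n2, n3, n4, n6, n7}.
Min-cut edges: n4→n5 (2), n6→City (2), n7→City (5); capacity 2 + 2 + 5 = 9.
This cut is saturated, so no flow can exceed 9.

9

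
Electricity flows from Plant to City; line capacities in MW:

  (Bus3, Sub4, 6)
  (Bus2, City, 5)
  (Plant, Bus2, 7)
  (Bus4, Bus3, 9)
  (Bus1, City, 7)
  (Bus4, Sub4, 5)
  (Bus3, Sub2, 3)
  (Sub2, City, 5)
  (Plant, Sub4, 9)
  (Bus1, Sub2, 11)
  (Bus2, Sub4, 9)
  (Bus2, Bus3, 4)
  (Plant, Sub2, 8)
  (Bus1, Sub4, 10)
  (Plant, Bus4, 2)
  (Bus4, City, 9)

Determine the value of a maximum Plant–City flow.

Augment Plant→Bus2→City: bottleneck 5, flow now 5.
Augment Plant→Bus4→City: bottleneck 2, flow now 7.
Augment Plant→Sub2→City: bottleneck 5, flow now 12.
No augmenting path remains; maximum flow = 12.
In the residual graph, reachable from Plant: {Plant, Bus2, Bus3, Sub2, Sub4}.
Min-cut edges: Plant→Bus4 (2), Bus2→City (5), Sub2→City (5); capacity 2 + 5 + 5 = 12.
This cut is saturated, so no flow can exceed 12.

12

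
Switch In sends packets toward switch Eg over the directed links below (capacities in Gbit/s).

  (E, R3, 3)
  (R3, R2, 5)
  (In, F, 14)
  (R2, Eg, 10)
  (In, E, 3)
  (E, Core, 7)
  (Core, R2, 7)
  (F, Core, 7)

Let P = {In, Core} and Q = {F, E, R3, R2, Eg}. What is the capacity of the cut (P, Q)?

Edges leaving {In, Core}: In→F (14), In→E (3), Core→R2 (7).
Cut capacity = 14 + 3 + 7 = 24.

24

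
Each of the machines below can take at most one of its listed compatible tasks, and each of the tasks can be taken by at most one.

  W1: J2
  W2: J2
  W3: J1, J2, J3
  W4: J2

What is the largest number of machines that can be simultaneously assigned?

Unit-capacity flow: source→left, listed edges, right→sink; max matching = max flow.
Augmenting path W1→J2 (+1); matched 1.
Augmenting path W3→J1 (+1); matched 2.
No augmenting path remains; maximum matching = 2.
König certificate: {W3, J2} is a vertex cover of size 2 (every listed pair touches it), so no matching can be larger.

2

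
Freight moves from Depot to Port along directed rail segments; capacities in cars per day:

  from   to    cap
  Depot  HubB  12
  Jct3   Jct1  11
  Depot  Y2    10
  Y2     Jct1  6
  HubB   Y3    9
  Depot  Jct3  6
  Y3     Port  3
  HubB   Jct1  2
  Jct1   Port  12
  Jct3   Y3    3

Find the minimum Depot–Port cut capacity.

15

Augment Depot→HubB→Y3→Port: bottleneck 3, flow now 3.
Augment Depot→HubB→Jct1→Port: bottleneck 2, flow now 5.
Augment Depot→Jct3→Jct1→Port: bottleneck 6, flow now 11.
Augment Depot→Y2→Jct1→Port: bottleneck 4, flow now 15.
No augmenting path remains; maximum flow = 15.
By max-flow min-cut, the minimum cut capacity equals the max flow.
In the residual graph, reachable from Depot: {Depot, HubB, Jct3, Y2, Y3, Jct1}.
Min-cut edges: Y3→Port (3), Jct1→Port (12); capacity 3 + 12 = 15.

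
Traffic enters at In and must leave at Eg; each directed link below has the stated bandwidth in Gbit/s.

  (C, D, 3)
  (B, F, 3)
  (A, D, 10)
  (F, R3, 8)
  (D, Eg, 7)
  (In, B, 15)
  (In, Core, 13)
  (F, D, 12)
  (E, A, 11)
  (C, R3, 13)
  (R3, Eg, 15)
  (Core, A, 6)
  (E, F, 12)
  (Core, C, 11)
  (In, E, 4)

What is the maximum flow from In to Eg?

20

Augment In→E→F→R3→Eg: bottleneck 4, flow now 4.
Augment In→B→F→R3→Eg: bottleneck 3, flow now 7.
Augment In→Core→C→R3→Eg: bottleneck 8, flow now 15.
Augment In→Core→C→D→Eg: bottleneck 3, flow now 18.
Augment In→Core→A→D→Eg: bottleneck 2, flow now 20.
No augmenting path remains; maximum flow = 20.
In the residual graph, reachable from In: {In, B}.
Min-cut edges: In→E (4), In→Core (13), B→F (3); capacity 4 + 13 + 3 = 20.
This cut is saturated, so no flow can exceed 20.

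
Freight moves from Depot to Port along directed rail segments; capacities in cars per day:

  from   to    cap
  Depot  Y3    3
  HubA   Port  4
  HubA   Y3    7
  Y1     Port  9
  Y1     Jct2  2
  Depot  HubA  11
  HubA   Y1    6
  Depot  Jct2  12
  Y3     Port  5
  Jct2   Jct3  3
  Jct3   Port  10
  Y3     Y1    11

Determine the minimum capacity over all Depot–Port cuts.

Augment Depot→HubA→Port: bottleneck 4, flow now 4.
Augment Depot→Y3→Port: bottleneck 3, flow now 7.
Augment Depot→HubA→Y3→Port: bottleneck 2, flow now 9.
Augment Depot→HubA→Y1→Port: bottleneck 5, flow now 14.
Augment Depot→Jct2→Jct3→Port: bottleneck 3, flow now 17.
No augmenting path remains; maximum flow = 17.
By max-flow min-cut, the minimum cut capacity equals the max flow.
In the residual graph, reachable from Depot: {Depot, Jct2}.
Min-cut edges: Depot→HubA (11), Depot→Y3 (3), Jct2→Jct3 (3); capacity 11 + 3 + 3 = 17.

17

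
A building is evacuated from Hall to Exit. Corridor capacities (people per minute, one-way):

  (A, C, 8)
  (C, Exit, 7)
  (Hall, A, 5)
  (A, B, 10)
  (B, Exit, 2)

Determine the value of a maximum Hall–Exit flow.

5

Augment Hall→A→B→Exit: bottleneck 2, flow now 2.
Augment Hall→A→C→Exit: bottleneck 3, flow now 5.
No augmenting path remains; maximum flow = 5.
In the residual graph, reachable from Hall: {Hall}.
Min-cut edges: Hall→A (5); capacity 5 = 5.
This cut is saturated, so no flow can exceed 5.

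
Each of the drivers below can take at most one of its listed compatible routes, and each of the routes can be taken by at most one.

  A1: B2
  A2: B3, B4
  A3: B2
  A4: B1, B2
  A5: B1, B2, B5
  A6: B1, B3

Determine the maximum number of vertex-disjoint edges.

Unit-capacity flow: source→left, listed edges, right→sink; max matching = max flow.
Augmenting path A1→B2 (+1); matched 1.
Augmenting path A2→B3 (+1); matched 2.
Augmenting path A4→B1 (+1); matched 3.
Augmenting path A5→B5 (+1); matched 4.
Augmenting path A6→B3→A2→B4 (+1); matched 5.
No augmenting path remains; maximum matching = 5.
König certificate: {A2, A4, A5, A6, B2} is a vertex cover of size 5 (every listed pair touches it), so no matching can be larger.

5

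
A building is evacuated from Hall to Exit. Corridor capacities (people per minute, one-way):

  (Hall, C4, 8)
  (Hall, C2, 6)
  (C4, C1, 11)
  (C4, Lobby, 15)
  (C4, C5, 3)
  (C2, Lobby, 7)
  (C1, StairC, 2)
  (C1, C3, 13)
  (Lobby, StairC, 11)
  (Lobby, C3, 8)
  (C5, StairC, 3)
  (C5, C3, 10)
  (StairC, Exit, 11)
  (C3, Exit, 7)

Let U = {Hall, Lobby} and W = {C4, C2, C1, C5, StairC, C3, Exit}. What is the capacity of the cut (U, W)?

33

Edges leaving {Hall, Lobby}: Hall→C4 (8), Hall→C2 (6), Lobby→StairC (11), Lobby→C3 (8).
Cut capacity = 8 + 6 + 11 + 8 = 33.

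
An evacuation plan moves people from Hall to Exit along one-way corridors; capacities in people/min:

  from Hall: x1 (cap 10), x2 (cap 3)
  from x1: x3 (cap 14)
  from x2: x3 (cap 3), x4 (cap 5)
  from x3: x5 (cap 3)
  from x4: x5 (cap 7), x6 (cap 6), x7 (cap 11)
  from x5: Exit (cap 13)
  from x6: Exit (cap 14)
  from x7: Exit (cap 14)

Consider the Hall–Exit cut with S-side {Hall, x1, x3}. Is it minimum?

Yes — it is a minimum cut (capacity 6).

Given cut capacity: 3 + 3 = 6.
Augment Hall→x1→x3→x5→Exit: bottleneck 3, flow now 3.
Augment Hall→x2→x4→x5→Exit: bottleneck 3, flow now 6.
No augmenting path remains; maximum flow = 6.
Cut capacity 6 equals the max flow, so it is a minimum cut.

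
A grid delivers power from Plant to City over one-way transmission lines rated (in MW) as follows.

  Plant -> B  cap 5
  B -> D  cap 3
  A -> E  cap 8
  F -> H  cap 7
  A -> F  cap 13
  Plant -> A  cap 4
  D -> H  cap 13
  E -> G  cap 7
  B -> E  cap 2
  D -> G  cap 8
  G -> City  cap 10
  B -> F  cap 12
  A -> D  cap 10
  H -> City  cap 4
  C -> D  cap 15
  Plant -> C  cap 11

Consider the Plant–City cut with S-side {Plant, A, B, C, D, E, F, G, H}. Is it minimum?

Given cut capacity: 10 + 4 = 14.
Augment Plant→A→D→G→City: bottleneck 4, flow now 4.
Augment Plant→B→D→G→City: bottleneck 3, flow now 7.
Augment Plant→B→E→G→City: bottleneck 2, flow now 9.
Augment Plant→C→D→G→City: bottleneck 1, flow now 10.
Augment Plant→C→D→H→City: bottleneck 4, flow now 14.
No augmenting path remains; maximum flow = 14.
Cut capacity 14 equals the max flow, so it is a minimum cut.

Yes — it is a minimum cut (capacity 14).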